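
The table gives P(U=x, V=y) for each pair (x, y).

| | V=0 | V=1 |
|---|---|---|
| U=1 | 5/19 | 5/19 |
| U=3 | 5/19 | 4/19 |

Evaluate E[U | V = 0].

2

P(V = 0) = 10/19.
Σ U·P over the event = 1·(5/19) + 3·(5/19) = 20/19.
E[U | V = 0] = (20/19) / (10/19) = 2.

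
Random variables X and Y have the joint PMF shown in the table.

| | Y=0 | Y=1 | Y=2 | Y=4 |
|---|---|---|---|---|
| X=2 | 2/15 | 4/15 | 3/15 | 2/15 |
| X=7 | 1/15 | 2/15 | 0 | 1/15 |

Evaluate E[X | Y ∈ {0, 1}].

P(Y ∈ {0, 1}) = 3/5.
Σ X·P over the event = 2·(2/15) + 2·(4/15) + 7·(1/15) + 7·(2/15) = 11/5.
E[X | Y ∈ {0, 1}] = (11/5) / (3/5) = 11/3.

11/3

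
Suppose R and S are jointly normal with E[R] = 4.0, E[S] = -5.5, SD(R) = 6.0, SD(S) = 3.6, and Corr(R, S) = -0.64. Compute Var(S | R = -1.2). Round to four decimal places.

7.6516

For a bivariate normal, Var(S | R=x) = σ_S²(1 − ρ²).
Var(S | R=-1.2) = (3.6)²·(1 − (-0.64)²) = 12.96·0.5904 = 7.6516.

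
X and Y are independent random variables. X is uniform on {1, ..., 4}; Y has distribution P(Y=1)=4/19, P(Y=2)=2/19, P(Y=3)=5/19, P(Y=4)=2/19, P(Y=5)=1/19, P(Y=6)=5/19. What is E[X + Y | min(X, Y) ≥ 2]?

P(min(X, Y) ≥ 2) = 45/76.
Summing (X+Y)·P(x,y) over outcomes with min(X, Y) ≥ 2 gives 321/76.
E[X + Y | min(X, Y) ≥ 2] = (321/76) / (45/76) = 107/15.

107/15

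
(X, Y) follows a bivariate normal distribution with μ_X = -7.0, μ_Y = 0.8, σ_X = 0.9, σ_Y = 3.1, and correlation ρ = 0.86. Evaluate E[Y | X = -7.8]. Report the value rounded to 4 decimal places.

For a bivariate normal, E[Y | X=x] = μ_Y + ρ·(σ_Y/σ_X)·(x − μ_X).
E[Y | X=-7.8] = 0.8 + (0.86)·(3.1/0.9)·(-7.8 − (-7.0)) = 0.8 + (2.9622)·(-0.8) = -1.5698.

-1.5698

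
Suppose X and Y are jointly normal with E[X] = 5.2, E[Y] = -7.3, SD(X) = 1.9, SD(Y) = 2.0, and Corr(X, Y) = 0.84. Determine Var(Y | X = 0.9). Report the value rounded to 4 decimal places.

Var(Y | X=x) = (1 − ρ²)·σ_Y².
Var(Y | X=0.9) = (2.0)²·(1 − (0.84)²) = 4·0.2944 = 1.1776.

1.1776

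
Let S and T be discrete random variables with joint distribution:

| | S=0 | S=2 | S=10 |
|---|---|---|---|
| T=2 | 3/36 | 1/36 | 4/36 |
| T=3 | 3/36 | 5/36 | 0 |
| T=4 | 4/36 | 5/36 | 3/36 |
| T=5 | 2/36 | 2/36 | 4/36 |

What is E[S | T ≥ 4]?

P(T ≥ 4) = 5/9.
Σ S·P over the event = 0·(4/36) + 0·(2/36) + 2·(5/36) + 2·(2/36) + 10·(3/36) + 10·(4/36) = 7/3.
E[S | T ≥ 4] = (7/3) / (5/9) = 21/5.

21/5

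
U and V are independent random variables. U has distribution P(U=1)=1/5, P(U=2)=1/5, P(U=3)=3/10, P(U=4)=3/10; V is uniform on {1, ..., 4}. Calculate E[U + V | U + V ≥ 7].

22/3

P(U + V ≥ 7) = 9/40.
Summing (U+V)·P(x,y) over outcomes with U + V ≥ 7 gives 33/20.
E[U + V | U + V ≥ 7] = (33/20) / (9/40) = 22/3.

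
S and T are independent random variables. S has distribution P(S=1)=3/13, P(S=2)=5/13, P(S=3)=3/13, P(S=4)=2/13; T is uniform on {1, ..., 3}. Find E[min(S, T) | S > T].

P(S > T) = 17/39.
Summing min(S,T)·P(x,y) over outcomes with S > T gives 2/3.
E[min(S, T) | S > T] = (2/3) / (17/39) = 26/17.

26/17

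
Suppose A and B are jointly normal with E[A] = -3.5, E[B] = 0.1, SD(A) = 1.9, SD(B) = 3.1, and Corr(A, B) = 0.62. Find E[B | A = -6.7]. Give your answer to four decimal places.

-3.1371

E[B | A=x] = μ_B + ρ(σ_B/σ_A)(x − μ_A) for jointly normal variables.
E[B | A=-6.7] = 0.1 + (0.62)·(3.1/1.9)·(-6.7 − (-3.5)) = 0.1 + (1.0116)·(-3.2) = -3.1371.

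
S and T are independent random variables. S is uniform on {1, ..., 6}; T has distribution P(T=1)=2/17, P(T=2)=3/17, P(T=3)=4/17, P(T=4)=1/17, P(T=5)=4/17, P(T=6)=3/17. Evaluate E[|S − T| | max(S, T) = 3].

19/17

P(max(S, T) = 3) = 1/6.
Summing |S−T|·P(x,y) over outcomes with max(S, T) = 3 gives 19/102.
E[|S − T| | max(S, T) = 3] = (19/102) / (1/6) = 19/17.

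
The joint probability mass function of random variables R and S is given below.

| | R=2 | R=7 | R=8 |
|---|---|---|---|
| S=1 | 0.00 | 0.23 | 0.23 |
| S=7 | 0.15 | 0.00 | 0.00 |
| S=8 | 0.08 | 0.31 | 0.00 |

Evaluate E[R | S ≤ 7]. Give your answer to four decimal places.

6.1475

P(S ≤ 7) = 0.61.
Σ R·P over the event = 2·(0.15) + 7·(0.23) + 8·(0.23) = 3.75.
E[R | S ≤ 7] = (3.75) / (0.61) = 6.1475.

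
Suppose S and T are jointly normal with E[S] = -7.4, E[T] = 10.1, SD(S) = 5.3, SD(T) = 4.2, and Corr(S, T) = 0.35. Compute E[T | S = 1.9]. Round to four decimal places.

For a bivariate normal, E[T | S=x] = μ_T + ρ·(σ_T/σ_S)·(x − μ_S).
E[T | S=1.9] = 10.1 + (0.35)·(4.2/5.3)·(1.9 − (-7.4)) = 10.1 + (0.27736)·(9.3) = 12.6794.

12.6794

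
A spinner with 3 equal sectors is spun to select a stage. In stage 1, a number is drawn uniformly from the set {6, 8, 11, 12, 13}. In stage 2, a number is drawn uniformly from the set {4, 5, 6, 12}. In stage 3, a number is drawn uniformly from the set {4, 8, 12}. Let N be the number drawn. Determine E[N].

33/4

E[N | stage 1] = (6+8+11+12+13)/5 = 10.
E[N | stage 2] = (4+5+6+12)/4 = 27/4.
E[N | stage 3] = (4+8+12)/3 = 8.
E[N] = (1/3)·(10) + (1/3)·(27/4) + (1/3)·(8) = 33/4.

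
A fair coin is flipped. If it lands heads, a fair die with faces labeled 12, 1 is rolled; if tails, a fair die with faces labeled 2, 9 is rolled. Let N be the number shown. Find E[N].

E[N | heads] = (12+1)/2 = 13/2.
E[N | tails] = (2+9)/2 = 11/2.
By the law of total expectation,
E[N] = (1/2)·(13/2) + (1/2)·(11/2) = 6.

6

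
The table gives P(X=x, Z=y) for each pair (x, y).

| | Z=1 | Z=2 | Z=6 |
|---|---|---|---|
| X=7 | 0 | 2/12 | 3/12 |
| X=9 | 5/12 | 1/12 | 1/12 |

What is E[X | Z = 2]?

P(Z = 2) = 1/4.
Σ X·P over the event = 7·(2/12) + 9·(1/12) = 23/12.
E[X | Z = 2] = (23/12) / (1/4) = 23/3.

23/3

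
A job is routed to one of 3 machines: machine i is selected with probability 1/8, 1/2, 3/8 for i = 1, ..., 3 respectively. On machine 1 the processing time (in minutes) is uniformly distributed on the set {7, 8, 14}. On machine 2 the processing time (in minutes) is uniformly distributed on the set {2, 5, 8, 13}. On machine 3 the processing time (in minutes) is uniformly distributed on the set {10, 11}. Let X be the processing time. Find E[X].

E[X | machine 1] = (7+8+14)/3 = 29/3.
E[X | machine 2] = (2+5+8+13)/4 = 7.
E[X | machine 3] = (10+11)/2 = 21/2.
By the law of total expectation,
E[X] = (1/8)·(29/3) + (1/2)·(7) + (3/8)·(21/2) = 415/48.

415/48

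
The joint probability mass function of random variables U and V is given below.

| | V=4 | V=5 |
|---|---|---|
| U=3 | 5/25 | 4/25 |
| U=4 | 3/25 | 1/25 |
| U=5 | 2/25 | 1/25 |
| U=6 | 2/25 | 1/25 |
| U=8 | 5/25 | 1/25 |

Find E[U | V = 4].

P(V = 4) = 17/25.
Σ U·P over the event = 3·(5/25) + 4·(3/25) + 5·(2/25) + 6·(2/25) + 8·(5/25) = 89/25.
E[U | V = 4] = (89/25) / (17/25) = 89/17.

89/17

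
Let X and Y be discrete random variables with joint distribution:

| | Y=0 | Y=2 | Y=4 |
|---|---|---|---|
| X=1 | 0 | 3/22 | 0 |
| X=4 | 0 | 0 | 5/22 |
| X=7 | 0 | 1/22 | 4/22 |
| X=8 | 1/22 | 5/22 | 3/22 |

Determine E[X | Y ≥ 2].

P(Y ≥ 2) = 21/22.
Σ X·P over the event = 1·(3/22) + 4·(5/22) + 7·(1/22) + 7·(4/22) + 8·(5/22) + 8·(3/22) = 61/11.
E[X | Y ≥ 2] = (61/11) / (21/22) = 122/21.

122/21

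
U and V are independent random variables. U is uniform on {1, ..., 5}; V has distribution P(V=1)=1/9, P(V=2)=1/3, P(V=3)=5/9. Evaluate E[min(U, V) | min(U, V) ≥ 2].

79/32

P(min(U, V) ≥ 2) = 32/45.
Summing min(U,V)·P(x,y) over outcomes with min(U, V) ≥ 2 gives 79/45.
E[min(U, V) | min(U, V) ≥ 2] = (79/45) / (32/45) = 79/32.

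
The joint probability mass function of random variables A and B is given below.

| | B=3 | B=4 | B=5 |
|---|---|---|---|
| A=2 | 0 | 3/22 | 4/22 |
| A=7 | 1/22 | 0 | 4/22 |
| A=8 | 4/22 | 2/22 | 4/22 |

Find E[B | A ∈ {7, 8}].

P(A ∈ {7, 8}) = 15/22.
Σ B·P over the event = 3·(1/22) + 5·(4/22) + 3·(4/22) + 4·(2/22) + 5·(4/22) = 63/22.
E[B | A ∈ {7, 8}] = (63/22) / (15/22) = 21/5.

21/5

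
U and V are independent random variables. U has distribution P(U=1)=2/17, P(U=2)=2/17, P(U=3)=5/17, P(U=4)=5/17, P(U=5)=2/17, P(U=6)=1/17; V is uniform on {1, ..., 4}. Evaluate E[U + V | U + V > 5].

92/13

P(U + V > 5) = 39/68.
Summing (U+V)·P(x,y) over outcomes with U + V > 5 gives 69/17.
E[U + V | U + V > 5] = (69/17) / (39/68) = 92/13.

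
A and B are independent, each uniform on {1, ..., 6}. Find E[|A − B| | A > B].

P(A > B) = 5/12.
Summing |A−B|·P(x,y) over outcomes with A > B gives 35/36.
E[|A − B| | A > B] = (35/36) / (5/12) = 7/3.

7/3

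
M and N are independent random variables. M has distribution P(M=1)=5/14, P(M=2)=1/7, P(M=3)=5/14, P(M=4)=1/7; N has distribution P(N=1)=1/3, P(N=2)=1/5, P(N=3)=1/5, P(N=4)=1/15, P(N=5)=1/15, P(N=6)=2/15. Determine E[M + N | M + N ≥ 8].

P(M + N ≥ 8) = 9/70.
Summing (M+N)·P(x,y) over outcomes with M + N ≥ 8 gives 118/105.
E[M + N | M + N ≥ 8] = (118/105) / (9/70) = 236/27.

236/27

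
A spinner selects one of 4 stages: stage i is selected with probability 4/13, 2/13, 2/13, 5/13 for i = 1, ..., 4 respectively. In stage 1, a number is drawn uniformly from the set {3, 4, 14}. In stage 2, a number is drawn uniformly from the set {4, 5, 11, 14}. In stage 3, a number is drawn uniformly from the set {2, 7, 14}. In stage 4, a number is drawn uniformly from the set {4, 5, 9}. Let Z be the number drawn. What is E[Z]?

E[Z | stage 1] = (3+4+14)/3 = 7.
E[Z | stage 2] = (4+5+11+14)/4 = 17/2.
E[Z | stage 3] = (2+7+14)/3 = 23/3.
E[Z | stage 4] = (4+5+9)/3 = 6.
E[Z] = (4/13)·(7) + (2/13)·(17/2) + (2/13)·(23/3) + (5/13)·(6) = 271/39.

271/39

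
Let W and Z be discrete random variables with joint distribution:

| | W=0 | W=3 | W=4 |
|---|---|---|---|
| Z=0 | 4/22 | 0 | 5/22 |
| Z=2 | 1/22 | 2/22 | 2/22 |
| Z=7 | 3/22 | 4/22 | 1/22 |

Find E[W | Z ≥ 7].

P(Z ≥ 7) = 4/11.
Σ W·P over the event = 0·(3/22) + 3·(4/22) + 4·(1/22) = 8/11.
E[W | Z ≥ 7] = (8/11) / (4/11) = 2.

2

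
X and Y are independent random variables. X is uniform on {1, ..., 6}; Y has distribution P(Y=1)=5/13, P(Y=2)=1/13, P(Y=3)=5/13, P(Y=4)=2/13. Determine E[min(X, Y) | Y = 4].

P(Y = 4) = 2/13.
Summing min(X,Y)·P(x,y) over outcomes with Y = 4 gives 6/13.
E[min(X, Y) | Y = 4] = (6/13) / (2/13) = 3.

3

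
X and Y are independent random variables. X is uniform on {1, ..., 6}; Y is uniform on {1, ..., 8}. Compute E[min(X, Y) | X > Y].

7/3

P(X > Y) = 5/16.
Summing min(X,Y)·P(x,y) over outcomes with X > Y gives 35/48.
E[min(X, Y) | X > Y] = (35/48) / (5/16) = 7/3.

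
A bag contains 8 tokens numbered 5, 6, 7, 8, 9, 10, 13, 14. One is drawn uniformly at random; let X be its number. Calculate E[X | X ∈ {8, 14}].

11

P(X ∈ {8, 14}) = 1/4.
Σ over the event: 8·1/8 + 14·1/8 = 11/4.
E[X | X ∈ {8, 14}] = (11/4) / (1/4) = 11.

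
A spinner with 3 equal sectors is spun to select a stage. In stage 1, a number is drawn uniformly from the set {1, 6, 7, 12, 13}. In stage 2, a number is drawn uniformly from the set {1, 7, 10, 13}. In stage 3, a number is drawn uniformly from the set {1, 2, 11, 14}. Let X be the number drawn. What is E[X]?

E[X | stage 1] = (1+6+7+12+13)/5 = 39/5.
E[X | stage 2] = (1+7+10+13)/4 = 31/4.
E[X | stage 3] = (1+2+11+14)/4 = 7.
By the law of total expectation,
E[X] = (1/3)·(39/5) + (1/3)·(31/4) + (1/3)·(7) = 451/60.

451/60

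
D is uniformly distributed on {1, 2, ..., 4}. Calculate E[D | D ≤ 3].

2

Given D ≤ 3, D is equally likely to be any of {1, 2, 3}.
E[D | D ≤ 3] = (1 + 2 + 3) / 3 = 2.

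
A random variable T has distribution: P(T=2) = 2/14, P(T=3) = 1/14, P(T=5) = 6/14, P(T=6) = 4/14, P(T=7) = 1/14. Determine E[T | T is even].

14/3

P(T is even) = 3/7.
Σ over the event: 2·1/7 + 6·2/7 = 2.
E[T | T is even] = (2) / (3/7) = 14/3.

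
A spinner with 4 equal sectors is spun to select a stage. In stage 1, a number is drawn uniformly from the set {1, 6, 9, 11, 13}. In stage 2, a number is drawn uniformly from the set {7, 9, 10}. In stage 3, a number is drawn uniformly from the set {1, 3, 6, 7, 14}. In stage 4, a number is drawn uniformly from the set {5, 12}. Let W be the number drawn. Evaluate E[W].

941/120

E[W | stage 1] = (1+6+9+11+13)/5 = 8.
E[W | stage 2] = (7+9+10)/3 = 26/3.
E[W | stage 3] = (1+3+6+7+14)/5 = 31/5.
E[W | stage 4] = (5+12)/2 = 17/2.
E[W] = (1/4)·(8) + (1/4)·(26/3) + (1/4)·(31/5) + (1/4)·(17/2) = 941/120.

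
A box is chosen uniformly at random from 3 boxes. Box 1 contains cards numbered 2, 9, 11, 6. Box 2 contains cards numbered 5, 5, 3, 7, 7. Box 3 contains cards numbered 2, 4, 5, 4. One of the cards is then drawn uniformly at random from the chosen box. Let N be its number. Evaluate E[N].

E[N | box 1] = (2+9+11+6)/4 = 7.
E[N | box 2] = (5+5+3+7+7)/5 = 27/5.
E[N | box 3] = (2+4+5+4)/4 = 15/4.
By the law of total expectation,
E[N] = (1/3)·(7) + (1/3)·(27/5) + (1/3)·(15/4) = 323/60.

323/60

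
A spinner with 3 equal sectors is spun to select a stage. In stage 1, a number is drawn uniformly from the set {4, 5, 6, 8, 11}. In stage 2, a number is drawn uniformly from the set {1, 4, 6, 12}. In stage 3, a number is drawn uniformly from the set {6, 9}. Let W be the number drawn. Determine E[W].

401/60

E[W | stage 1] = (4+5+6+8+11)/5 = 34/5.
E[W | stage 2] = (1+4+6+12)/4 = 23/4.
E[W | stage 3] = (6+9)/2 = 15/2.
By the law of total expectation,
E[W] = (1/3)·(34/5) + (1/3)·(23/4) + (1/3)·(15/2) = 401/60.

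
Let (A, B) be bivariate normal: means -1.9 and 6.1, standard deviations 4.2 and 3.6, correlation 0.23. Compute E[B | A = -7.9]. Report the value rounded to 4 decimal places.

4.9171

For a bivariate normal, E[B | A=x] = μ_B + ρ·(σ_B/σ_A)·(x − μ_A).
E[B | A=-7.9] = 6.1 + (0.23)·(3.6/4.2)·(-7.9 − (-1.9)) = 6.1 + (0.197143)·(-6) = 4.9171.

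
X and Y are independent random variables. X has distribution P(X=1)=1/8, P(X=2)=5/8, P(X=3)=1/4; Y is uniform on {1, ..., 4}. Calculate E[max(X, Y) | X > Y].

P(X > Y) = 9/32.
Summing max(X,Y)·P(x,y) over outcomes with X > Y gives 11/16.
E[max(X, Y) | X > Y] = (11/16) / (9/32) = 22/9.

22/9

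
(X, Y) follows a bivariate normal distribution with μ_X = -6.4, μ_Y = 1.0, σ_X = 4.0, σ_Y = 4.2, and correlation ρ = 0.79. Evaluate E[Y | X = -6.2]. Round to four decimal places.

For a bivariate normal, E[Y | X=x] = μ_Y + ρ·(σ_Y/σ_X)·(x − μ_X).
E[Y | X=-6.2] = 1.0 + (0.79)·(4.2/4.0)·(-6.2 − (-6.4)) = 1.0 + (0.8295)·(0.2) = 1.1659.

1.1659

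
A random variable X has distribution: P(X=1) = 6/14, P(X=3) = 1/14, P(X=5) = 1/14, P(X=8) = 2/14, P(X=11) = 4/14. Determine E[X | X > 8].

P(X > 8) = 2/7.
Σ over the event: 11·2/7 = 22/7.
E[X | X > 8] = (22/7) / (2/7) = 11.

11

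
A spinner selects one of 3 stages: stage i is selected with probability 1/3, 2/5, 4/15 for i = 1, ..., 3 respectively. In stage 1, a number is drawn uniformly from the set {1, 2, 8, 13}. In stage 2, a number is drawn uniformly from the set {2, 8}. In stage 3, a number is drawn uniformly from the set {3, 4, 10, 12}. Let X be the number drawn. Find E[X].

E[X | stage 1] = (1+2+8+13)/4 = 6.
E[X | stage 2] = (2+8)/2 = 5.
E[X | stage 3] = (3+4+10+12)/4 = 29/4.
E[X] = (1/3)·(6) + (2/5)·(5) + (4/15)·(29/4) = 89/15.

89/15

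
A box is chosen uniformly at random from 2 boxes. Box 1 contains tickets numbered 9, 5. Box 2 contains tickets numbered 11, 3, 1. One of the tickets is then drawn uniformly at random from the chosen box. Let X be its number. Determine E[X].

E[X | box 1] = (9+5)/2 = 7.
E[X | box 2] = (11+3+1)/3 = 5.
E[X] = (1/2)·(7) + (1/2)·(5) = 6.

6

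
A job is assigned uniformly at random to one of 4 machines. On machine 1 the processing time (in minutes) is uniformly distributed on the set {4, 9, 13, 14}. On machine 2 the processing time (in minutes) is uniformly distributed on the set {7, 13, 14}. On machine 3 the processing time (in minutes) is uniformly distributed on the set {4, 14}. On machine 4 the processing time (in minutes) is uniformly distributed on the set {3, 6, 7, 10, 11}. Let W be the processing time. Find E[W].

E[W | machine 1] = (4+9+13+14)/4 = 10.
E[W | machine 2] = (7+13+14)/3 = 34/3.
E[W | machine 3] = (4+14)/2 = 9.
E[W | machine 4] = (3+6+7+10+11)/5 = 37/5.
By the law of total expectation,
E[W] = (1/4)·(10) + (1/4)·(34/3) + (1/4)·(9) + (1/4)·(37/5) = 283/30.

283/30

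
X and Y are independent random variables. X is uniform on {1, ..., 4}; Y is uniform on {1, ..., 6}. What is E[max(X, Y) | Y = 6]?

P(Y = 6) = 1/6.
Summing max(X,Y)·P(x,y) over outcomes with Y = 6 gives 1.
E[max(X, Y) | Y = 6] = (1) / (1/6) = 6.

6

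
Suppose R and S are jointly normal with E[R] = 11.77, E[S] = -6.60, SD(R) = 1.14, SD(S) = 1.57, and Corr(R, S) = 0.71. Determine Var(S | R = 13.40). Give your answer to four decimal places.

1.2223

The conditional variance in a bivariate normal is σ_S²(1 − ρ²), independent of x.
Var(S | R=13.40) = (1.57)²·(1 − (0.71)²) = 2.4649·0.4959 = 1.2223.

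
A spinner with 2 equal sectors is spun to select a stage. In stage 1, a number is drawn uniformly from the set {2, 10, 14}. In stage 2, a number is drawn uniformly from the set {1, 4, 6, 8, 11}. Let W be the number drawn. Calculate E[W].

22/3

E[W | stage 1] = (2+10+14)/3 = 26/3.
E[W | stage 2] = (1+4+6+8+11)/5 = 6.
E[W] = (1/2)·(26/3) + (1/2)·(6) = 22/3.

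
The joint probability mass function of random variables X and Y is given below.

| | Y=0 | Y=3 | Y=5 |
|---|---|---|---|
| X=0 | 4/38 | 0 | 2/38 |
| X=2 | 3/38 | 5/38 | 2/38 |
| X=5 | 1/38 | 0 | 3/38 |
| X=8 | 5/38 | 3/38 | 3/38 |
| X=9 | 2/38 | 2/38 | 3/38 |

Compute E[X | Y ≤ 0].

23/5

P(Y ≤ 0) = 15/38.
Σ X·P over the event = 0·(4/38) + 2·(3/38) + 5·(1/38) + 8·(5/38) + 9·(2/38) = 69/38.
E[X | Y ≤ 0] = (69/38) / (15/38) = 23/5.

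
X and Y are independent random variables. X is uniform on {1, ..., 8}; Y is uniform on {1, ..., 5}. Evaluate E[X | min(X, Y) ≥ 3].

11/2

P(min(X, Y) ≥ 3) = 9/20.
Summing X·P(x,y) over outcomes with min(X, Y) ≥ 3 gives 99/40.
E[X | min(X, Y) ≥ 3] = (99/40) / (9/20) = 11/2.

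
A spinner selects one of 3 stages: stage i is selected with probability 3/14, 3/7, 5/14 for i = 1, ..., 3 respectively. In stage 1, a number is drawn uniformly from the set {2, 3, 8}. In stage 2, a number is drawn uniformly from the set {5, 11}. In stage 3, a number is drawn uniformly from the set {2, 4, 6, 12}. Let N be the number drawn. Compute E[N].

E[N | stage 1] = (2+3+8)/3 = 13/3.
E[N | stage 2] = (5+11)/2 = 8.
E[N | stage 3] = (2+4+6+12)/4 = 6.
E[N] = (3/14)·(13/3) + (3/7)·(8) + (5/14)·(6) = 13/2.

13/2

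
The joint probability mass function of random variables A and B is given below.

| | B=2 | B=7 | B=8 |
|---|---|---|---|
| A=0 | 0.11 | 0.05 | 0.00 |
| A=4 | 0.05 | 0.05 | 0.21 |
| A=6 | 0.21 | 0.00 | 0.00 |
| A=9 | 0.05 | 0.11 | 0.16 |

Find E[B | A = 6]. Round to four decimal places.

P(A = 6) = 0.21.
Σ B·P over the event = 2·(0.21) = 0.42.
E[B | A = 6] = (0.42) / (0.21) = 2.0000.

2.0000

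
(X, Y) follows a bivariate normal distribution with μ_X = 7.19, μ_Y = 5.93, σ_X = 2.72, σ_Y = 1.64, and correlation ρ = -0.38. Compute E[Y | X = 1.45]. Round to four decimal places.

E[Y | X=x] = μ_Y + ρ(σ_Y/σ_X)(x − μ_X) for jointly normal variables.
E[Y | X=1.45] = 5.93 + (-0.38)·(1.64/2.72)·(1.45 − (7.19)) = 5.93 + (-0.22912)·(-5.74) = 7.2451.

7.2451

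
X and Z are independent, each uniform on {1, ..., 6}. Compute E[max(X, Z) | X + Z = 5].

7/2

Outcomes with X + Z = 5: (1,4), (2,3), (3,2), (4,1), each with probability 1/36.
E[max(X, Z) | X + Z = 5] = (4 + 3 + 3 + 4) / 4 = 7/2.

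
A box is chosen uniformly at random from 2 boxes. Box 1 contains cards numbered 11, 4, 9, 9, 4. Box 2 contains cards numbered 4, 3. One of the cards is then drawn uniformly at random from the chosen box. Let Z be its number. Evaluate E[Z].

109/20

E[Z | box 1] = (11+4+9+9+4)/5 = 37/5.
E[Z | box 2] = (4+3)/2 = 7/2.
E[Z] = (1/2)·(37/5) + (1/2)·(7/2) = 109/20.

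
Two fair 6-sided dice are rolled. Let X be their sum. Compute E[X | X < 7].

P(X < 7) = 5/12.
Σ over the event: 2·1/36 + 3·1/18 + 4·1/12 + 5·1/9 + 6·5/36 = 35/18.
E[X | X < 7] = (35/18) / (5/12) = 14/3.

14/3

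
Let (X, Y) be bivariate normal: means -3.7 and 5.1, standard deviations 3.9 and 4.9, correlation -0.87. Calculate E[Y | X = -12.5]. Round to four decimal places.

E[Y | X=x] = μ_Y + ρ(σ_Y/σ_X)(x − μ_X) for jointly normal variables.
E[Y | X=-12.5] = 5.1 + (-0.87)·(4.9/3.9)·(-12.5 − (-3.7)) = 5.1 + (-1.09308)·(-8.8) = 14.7191.

14.7191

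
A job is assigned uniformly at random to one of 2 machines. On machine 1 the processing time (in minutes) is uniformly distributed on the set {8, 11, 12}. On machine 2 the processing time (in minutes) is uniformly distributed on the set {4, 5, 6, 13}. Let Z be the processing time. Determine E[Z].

E[Z | machine 1] = (8+11+12)/3 = 31/3.
E[Z | machine 2] = (4+5+6+13)/4 = 7.
By the law of total expectation,
E[Z] = (1/2)·(31/3) + (1/2)·(7) = 26/3.

26/3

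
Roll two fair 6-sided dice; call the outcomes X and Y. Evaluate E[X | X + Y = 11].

Outcomes with X + Y = 11: (5,6), (6,5), each with probability 1/36.
E[X | X + Y = 11] = (5 + 6) / 2 = 11/2.

11/2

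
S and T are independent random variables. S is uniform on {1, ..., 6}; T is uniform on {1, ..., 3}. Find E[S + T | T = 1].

9/2

Outcomes with T = 1: (1,1), (2,1), (3,1), (4,1), (5,1), (6,1), each with probability 1/18.
E[S + T | T = 1] = (2 + 3 + 4 + 5 + 6 + 7) / 6 = 9/2.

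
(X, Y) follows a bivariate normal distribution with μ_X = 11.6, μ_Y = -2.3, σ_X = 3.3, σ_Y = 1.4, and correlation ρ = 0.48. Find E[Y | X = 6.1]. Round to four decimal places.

E[Y | X=x] = μ_Y + ρ(σ_Y/σ_X)(x − μ_X) for jointly normal variables.
E[Y | X=6.1] = -2.3 + (0.48)·(1.4/3.3)·(6.1 − (11.6)) = -2.3 + (0.20364)·(-5.5) = -3.4200.

-3.4200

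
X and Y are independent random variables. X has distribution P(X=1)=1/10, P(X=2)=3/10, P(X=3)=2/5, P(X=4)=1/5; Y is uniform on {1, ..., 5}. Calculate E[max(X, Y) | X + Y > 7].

19/4

P(X + Y > 7) = 4/25.
Summing max(X,Y)·P(x,y) over outcomes with X + Y > 7 gives 19/25.
E[max(X, Y) | X + Y > 7] = (19/25) / (4/25) = 19/4.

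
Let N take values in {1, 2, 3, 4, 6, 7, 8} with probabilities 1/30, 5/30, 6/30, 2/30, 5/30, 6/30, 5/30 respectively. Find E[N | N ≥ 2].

148/29

P(N ≥ 2) = 29/30.
Σ over the event: 2·1/6 + 3·1/5 + 4·1/15 + 6·1/6 + 7·1/5 + 8·1/6 = 74/15.
E[N | N ≥ 2] = (74/15) / (29/30) = 148/29.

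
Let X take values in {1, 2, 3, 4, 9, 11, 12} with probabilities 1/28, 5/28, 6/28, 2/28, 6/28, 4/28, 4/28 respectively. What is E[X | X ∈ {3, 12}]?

33/5

P(X ∈ {3, 12}) = 5/14.
Σ over the event: 3·3/14 + 12·1/7 = 33/14.
E[X | X ∈ {3, 12}] = (33/14) / (5/14) = 33/5.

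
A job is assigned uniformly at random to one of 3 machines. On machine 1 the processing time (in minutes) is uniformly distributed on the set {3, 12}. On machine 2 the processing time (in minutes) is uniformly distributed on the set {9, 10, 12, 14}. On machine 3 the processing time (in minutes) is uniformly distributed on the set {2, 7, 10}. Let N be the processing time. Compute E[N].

E[N | machine 1] = (3+12)/2 = 15/2.
E[N | machine 2] = (9+10+12+14)/4 = 45/4.
E[N | machine 3] = (2+7+10)/3 = 19/3.
E[N] = (1/3)·(15/2) + (1/3)·(45/4) + (1/3)·(19/3) = 301/36.

301/36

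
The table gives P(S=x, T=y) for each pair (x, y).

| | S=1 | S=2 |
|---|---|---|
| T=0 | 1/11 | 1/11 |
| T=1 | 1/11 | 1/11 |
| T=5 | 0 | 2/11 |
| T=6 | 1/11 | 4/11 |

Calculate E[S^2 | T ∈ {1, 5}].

13/4

P(T ∈ {1, 5}) = 4/11.
Σ S^2·P over the event = 1·(1/11) + 4·(1/11) + 4·(2/11) = 13/11.
E[S^2 | T ∈ {1, 5}] = (13/11) / (4/11) = 13/4.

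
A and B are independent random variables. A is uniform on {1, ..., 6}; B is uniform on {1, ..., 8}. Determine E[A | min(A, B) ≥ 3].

P(min(A, B) ≥ 3) = 1/2.
Summing A·P(x,y) over outcomes with min(A, B) ≥ 3 gives 9/4.
E[A | min(A, B) ≥ 3] = (9/4) / (1/2) = 9/2.

9/2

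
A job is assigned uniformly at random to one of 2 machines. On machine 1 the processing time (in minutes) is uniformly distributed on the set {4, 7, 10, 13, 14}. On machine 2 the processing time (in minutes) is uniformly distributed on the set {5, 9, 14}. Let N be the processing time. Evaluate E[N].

E[N | machine 1] = (4+7+10+13+14)/5 = 48/5.
E[N | machine 2] = (5+9+14)/3 = 28/3.
By the law of total expectation,
E[N] = (1/2)·(48/5) + (1/2)·(28/3) = 142/15.

142/15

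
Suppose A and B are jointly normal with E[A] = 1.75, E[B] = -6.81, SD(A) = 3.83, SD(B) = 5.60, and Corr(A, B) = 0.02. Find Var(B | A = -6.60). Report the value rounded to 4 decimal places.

For a bivariate normal, Var(B | A=x) = σ_B²(1 − ρ²).
Var(B | A=-6.60) = (5.60)²·(1 − (0.02)²) = 31.36·0.9996 = 31.3475.

31.3475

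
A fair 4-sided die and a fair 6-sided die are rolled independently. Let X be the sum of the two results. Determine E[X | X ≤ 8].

P(X ≤ 8) = 7/8.
Σ over the event: 2·1/24 + 3·1/12 + 4·1/8 + 5·1/6 + 6·1/6 + 7·1/6 + 8·1/8 = 29/6.
E[X | X ≤ 8] = (29/6) / (7/8) = 116/21.

116/21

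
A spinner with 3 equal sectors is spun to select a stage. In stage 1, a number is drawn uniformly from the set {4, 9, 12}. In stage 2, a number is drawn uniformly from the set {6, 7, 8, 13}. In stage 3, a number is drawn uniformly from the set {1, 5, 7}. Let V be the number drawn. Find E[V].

127/18

E[V | stage 1] = (4+9+12)/3 = 25/3.
E[V | stage 2] = (6+7+8+13)/4 = 17/2.
E[V | stage 3] = (1+5+7)/3 = 13/3.
E[V] = (1/3)·(25/3) + (1/3)·(17/2) + (1/3)·(13/3) = 127/18.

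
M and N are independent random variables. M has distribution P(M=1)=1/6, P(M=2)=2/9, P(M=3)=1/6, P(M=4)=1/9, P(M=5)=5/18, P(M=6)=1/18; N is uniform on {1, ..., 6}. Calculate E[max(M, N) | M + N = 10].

43/8

P(M + N = 10) = 2/27.
Summing max(M,N)·P(x,y) over outcomes with M + N = 10 gives 43/108.
E[max(M, N) | M + N = 10] = (43/108) / (2/27) = 43/8.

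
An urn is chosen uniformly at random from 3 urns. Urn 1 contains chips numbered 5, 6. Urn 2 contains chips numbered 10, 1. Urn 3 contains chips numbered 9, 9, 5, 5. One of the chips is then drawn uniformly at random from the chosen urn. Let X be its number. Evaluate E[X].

E[X | urn 1] = (5+6)/2 = 11/2.
E[X | urn 2] = (10+1)/2 = 11/2.
E[X | urn 3] = (9+9+5+5)/4 = 7.
By the law of total expectation,
E[X] = (1/3)·(11/2) + (1/3)·(11/2) + (1/3)·(7) = 6.

6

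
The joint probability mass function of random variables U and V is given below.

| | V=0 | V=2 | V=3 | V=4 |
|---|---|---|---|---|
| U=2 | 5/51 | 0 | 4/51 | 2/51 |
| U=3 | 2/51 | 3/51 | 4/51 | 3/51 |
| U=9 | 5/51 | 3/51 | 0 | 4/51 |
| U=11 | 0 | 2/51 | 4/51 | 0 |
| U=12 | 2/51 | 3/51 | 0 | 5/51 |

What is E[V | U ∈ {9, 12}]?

P(U ∈ {9, 12}) = 22/51.
Σ V·P over the event = 0·(5/51) + 2·(3/51) + 4·(4/51) + 0·(2/51) + 2·(3/51) + 4·(5/51) = 16/17.
E[V | U ∈ {9, 12}] = (16/17) / (22/51) = 24/11.

24/11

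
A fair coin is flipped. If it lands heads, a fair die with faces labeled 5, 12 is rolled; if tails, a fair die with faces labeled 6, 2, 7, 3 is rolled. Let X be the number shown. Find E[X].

E[X | heads] = (5+12)/2 = 17/2.
E[X | tails] = (6+2+7+3)/4 = 9/2.
E[X] = (1/2)·(17/2) + (1/2)·(9/2) = 13/2.

13/2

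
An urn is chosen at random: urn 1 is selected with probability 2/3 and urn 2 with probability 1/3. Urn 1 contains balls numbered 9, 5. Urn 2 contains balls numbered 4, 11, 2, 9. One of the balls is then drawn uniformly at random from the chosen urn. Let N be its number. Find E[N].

41/6

E[N | urn 1] = (9+5)/2 = 7.
E[N | urn 2] = (4+11+2+9)/4 = 13/2.
By the law of total expectation,
E[N] = (2/3)·(7) + (1/3)·(13/2) = 41/6.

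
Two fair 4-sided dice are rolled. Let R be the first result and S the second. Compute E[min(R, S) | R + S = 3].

Outcomes with R + S = 3: (1,2), (2,1), each with probability 1/16.
E[min(R, S) | R + S = 3] = (1 + 1) / 2 = 1.

1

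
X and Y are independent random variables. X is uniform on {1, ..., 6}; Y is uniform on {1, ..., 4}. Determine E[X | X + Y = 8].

P(X + Y = 8) = 1/8.
Summing X·P(x,y) over outcomes with X + Y = 8 gives 5/8.
E[X | X + Y = 8] = (5/8) / (1/8) = 5.

5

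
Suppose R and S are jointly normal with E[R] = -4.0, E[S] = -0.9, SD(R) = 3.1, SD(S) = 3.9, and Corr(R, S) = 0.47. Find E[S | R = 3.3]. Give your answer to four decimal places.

3.4164

The regression of S on R has slope ρ·σ_S/σ_R and passes through (μ_R, μ_S).
E[S | R=3.3] = -0.9 + (0.47)·(3.9/3.1)·(3.3 − (-4.0)) = -0.9 + (0.59129)·(7.3) = 3.4164.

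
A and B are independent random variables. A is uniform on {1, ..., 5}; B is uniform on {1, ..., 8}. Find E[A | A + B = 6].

3

Outcomes with A + B = 6: (1,5), (2,4), (3,3), (4,2), (5,1), each with probability 1/40.
E[A | A + B = 6] = (1 + 2 + 3 + 4 + 5) / 5 = 3.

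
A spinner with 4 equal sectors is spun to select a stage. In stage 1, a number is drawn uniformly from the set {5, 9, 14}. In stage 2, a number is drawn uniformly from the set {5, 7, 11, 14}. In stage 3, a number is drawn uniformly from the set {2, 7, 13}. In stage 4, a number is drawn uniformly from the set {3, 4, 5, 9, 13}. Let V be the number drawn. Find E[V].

1963/240

E[V | stage 1] = (5+9+14)/3 = 28/3.
E[V | stage 2] = (5+7+11+14)/4 = 37/4.
E[V | stage 3] = (2+7+13)/3 = 22/3.
E[V | stage 4] = (3+4+5+9+13)/5 = 34/5.
E[V] = (1/4)·(28/3) + (1/4)·(37/4) + (1/4)·(22/3) + (1/4)·(34/5) = 1963/240.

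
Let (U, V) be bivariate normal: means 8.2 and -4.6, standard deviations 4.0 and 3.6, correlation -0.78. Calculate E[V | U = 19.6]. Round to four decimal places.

E[V | U=x] = μ_V + ρ(σ_V/σ_U)(x − μ_U) for jointly normal variables.
E[V | U=19.6] = -4.6 + (-0.78)·(3.6/4.0)·(19.6 − (8.2)) = -4.6 + (-0.702)·(11.4) = -12.6028.

-12.6028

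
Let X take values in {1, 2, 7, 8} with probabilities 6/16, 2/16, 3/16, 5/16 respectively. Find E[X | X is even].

44/7

P(X is even) = 7/16.
Σ over the event: 2·1/8 + 8·5/16 = 11/4.
E[X | X is even] = (11/4) / (7/16) = 44/7.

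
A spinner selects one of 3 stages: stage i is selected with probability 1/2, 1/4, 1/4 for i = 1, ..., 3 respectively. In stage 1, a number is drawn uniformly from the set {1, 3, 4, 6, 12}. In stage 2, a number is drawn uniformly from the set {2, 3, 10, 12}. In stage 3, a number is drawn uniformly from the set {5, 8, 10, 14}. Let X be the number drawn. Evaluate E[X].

33/5

E[X | stage 1] = (1+3+4+6+12)/5 = 26/5.
E[X | stage 2] = (2+3+10+12)/4 = 27/4.
E[X | stage 3] = (5+8+10+14)/4 = 37/4.
By the law of total expectation,
E[X] = (1/2)·(26/5) + (1/4)·(27/4) + (1/4)·(37/4) = 33/5.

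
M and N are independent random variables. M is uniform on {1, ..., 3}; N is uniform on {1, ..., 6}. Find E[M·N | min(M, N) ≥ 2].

Outcomes with min(M, N) ≥ 2: (2,2), (2,3), (2,4), (2,5), (2,6), (3,2), (3,3), (3,4), (3,5), (3,6), each with probability 1/18.
E[M·N | min(M, N) ≥ 2] = (4 + 6 + 8 + 10 + 12 + 6 + 9 + 12 + 15 + 18) / 10 = 10.

10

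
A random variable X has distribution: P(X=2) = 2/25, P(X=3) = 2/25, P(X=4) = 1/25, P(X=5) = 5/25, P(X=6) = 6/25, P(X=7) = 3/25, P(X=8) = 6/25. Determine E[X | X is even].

92/15

P(X is even) = 3/5.
Σ over the event: 2·2/25 + 4·1/25 + 6·6/25 + 8·6/25 = 92/25.
E[X | X is even] = (92/25) / (3/5) = 92/15.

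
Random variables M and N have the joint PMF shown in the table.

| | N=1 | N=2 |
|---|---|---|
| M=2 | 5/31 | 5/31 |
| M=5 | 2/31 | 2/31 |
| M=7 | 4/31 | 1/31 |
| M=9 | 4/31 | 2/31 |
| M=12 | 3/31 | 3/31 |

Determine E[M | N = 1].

20/3

P(N = 1) = 18/31.
Σ M·P over the event = 2·(5/31) + 5·(2/31) + 7·(4/31) + 9·(4/31) + 12·(3/31) = 120/31.
E[M | N = 1] = (120/31) / (18/31) = 20/3.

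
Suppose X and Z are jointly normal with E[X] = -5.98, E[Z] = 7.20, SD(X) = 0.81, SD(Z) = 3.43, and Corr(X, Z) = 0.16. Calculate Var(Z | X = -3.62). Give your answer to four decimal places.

The conditional variance in a bivariate normal is σ_Z²(1 − ρ²), independent of x.
Var(Z | X=-3.62) = (3.43)²·(1 − (0.16)²) = 11.7649·0.9744 = 11.4637.

11.4637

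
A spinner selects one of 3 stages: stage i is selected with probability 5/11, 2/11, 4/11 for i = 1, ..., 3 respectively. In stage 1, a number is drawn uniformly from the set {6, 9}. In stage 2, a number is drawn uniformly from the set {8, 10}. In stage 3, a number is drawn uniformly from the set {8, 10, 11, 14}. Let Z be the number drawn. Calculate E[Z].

E[Z | stage 1] = (6+9)/2 = 15/2.
E[Z | stage 2] = (8+10)/2 = 9.
E[Z | stage 3] = (8+10+11+14)/4 = 43/4.
By the law of total expectation,
E[Z] = (5/11)·(15/2) + (2/11)·(9) + (4/11)·(43/4) = 197/22.

197/22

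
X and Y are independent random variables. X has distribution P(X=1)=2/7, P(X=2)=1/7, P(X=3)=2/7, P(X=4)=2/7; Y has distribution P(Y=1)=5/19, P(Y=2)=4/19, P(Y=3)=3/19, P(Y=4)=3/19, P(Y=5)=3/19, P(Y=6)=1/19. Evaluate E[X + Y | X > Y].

5

P(X > Y) = 47/133.
Summing (X+Y)·P(x,y) over outcomes with X > Y gives 235/133.
E[X + Y | X > Y] = (235/133) / (47/133) = 5.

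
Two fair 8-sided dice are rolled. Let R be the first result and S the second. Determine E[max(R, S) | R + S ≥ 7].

P(R + S ≥ 7) = 49/64.
Summing max(R,S)·P(x,y) over outcomes with R + S ≥ 7 gives 81/16.
E[max(R, S) | R + S ≥ 7] = (81/16) / (49/64) = 324/49.

324/49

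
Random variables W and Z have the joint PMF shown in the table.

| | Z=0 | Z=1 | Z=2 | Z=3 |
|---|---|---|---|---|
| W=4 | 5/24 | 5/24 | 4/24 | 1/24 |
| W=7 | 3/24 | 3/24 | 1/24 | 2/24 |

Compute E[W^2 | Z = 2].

113/5

P(Z = 2) = 5/24.
Σ W^2·P over the event = 16·(4/24) + 49·(1/24) = 113/24.
E[W^2 | Z = 2] = (113/24) / (5/24) = 113/5.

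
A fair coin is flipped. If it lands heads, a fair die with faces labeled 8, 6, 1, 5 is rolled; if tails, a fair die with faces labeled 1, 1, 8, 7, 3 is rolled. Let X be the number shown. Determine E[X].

9/2

E[X | heads] = (8+6+1+5)/4 = 5.
E[X | tails] = (1+1+8+7+3)/5 = 4.
By the law of total expectation,
E[X] = (1/2)·(5) + (1/2)·(4) = 9/2.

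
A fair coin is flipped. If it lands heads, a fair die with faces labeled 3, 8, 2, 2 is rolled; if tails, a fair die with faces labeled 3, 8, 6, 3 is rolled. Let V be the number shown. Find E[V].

35/8

E[V | heads] = (3+8+2+2)/4 = 15/4.
E[V | tails] = (3+8+6+3)/4 = 5.
By the law of total expectation,
E[V] = (1/2)·(15/4) + (1/2)·(5) = 35/8.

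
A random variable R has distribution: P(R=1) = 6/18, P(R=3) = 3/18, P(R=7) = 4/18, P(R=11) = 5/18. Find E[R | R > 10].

11

P(R > 10) = 5/18.
Σ over the event: 11·5/18 = 55/18.
E[R | R > 10] = (55/18) / (5/18) = 11.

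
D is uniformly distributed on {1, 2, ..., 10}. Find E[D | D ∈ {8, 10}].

9

P(D ∈ {8, 10}) = 1/5.
Σ over the event: 8·1/10 + 10·1/10 = 9/5.
E[D | D ∈ {8, 10}] = (9/5) / (1/5) = 9.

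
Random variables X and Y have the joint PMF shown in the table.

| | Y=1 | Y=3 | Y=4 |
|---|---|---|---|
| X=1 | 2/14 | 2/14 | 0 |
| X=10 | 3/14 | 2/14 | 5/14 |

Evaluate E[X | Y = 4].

P(Y = 4) = 5/14.
Σ X·P over the event = 10·(5/14) = 25/7.
E[X | Y = 4] = (25/7) / (5/14) = 10.

10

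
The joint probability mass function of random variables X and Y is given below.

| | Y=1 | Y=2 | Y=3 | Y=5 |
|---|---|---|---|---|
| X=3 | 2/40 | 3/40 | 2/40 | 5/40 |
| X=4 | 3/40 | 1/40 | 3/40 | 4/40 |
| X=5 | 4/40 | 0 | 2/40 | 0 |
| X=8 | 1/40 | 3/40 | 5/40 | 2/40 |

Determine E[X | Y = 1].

P(Y = 1) = 1/4.
Σ X·P over the event = 3·(2/40) + 4·(3/40) + 5·(4/40) + 8·(1/40) = 23/20.
E[X | Y = 1] = (23/20) / (1/4) = 23/5.

23/5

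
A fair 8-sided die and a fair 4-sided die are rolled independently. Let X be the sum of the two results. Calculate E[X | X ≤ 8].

62/11

P(X ≤ 8) = 11/16.
Σ over the event: 2·1/32 + 3·1/16 + 4·3/32 + 5·1/8 + 6·1/8 + 7·1/8 + 8·1/8 = 31/8.
E[X | X ≤ 8] = (31/8) / (11/16) = 62/11.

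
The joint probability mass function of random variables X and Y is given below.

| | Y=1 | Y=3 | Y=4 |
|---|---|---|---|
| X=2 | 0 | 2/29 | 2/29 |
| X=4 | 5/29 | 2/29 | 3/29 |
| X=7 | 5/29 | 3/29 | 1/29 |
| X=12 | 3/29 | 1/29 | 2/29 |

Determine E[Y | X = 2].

P(X = 2) = 4/29.
Σ Y·P over the event = 3·(2/29) + 4·(2/29) = 14/29.
E[Y | X = 2] = (14/29) / (4/29) = 7/2.

7/2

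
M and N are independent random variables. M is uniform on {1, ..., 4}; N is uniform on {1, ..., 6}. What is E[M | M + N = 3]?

Outcomes with M + N = 3: (1,2), (2,1), each with probability 1/24.
E[M | M + N = 3] = (1 + 2) / 2 = 3/2.

3/2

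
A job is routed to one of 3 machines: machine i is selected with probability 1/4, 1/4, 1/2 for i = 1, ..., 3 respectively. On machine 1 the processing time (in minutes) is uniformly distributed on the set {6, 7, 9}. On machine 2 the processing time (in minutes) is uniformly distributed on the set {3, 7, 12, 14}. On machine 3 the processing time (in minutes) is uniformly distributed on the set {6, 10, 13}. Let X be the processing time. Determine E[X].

E[X | machine 1] = (6+7+9)/3 = 22/3.
E[X | machine 2] = (3+7+12+14)/4 = 9.
E[X | machine 3] = (6+10+13)/3 = 29/3.
E[X] = (1/4)·(22/3) + (1/4)·(9) + (1/2)·(29/3) = 107/12.

107/12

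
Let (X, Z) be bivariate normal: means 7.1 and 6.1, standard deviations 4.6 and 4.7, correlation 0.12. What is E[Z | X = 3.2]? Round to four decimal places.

E[Z | X=x] = μ_Z + ρ(σ_Z/σ_X)(x − μ_X) for jointly normal variables.
E[Z | X=3.2] = 6.1 + (0.12)·(4.7/4.6)·(3.2 − (7.1)) = 6.1 + (0.12261)·(-3.9) = 5.6218.

5.6218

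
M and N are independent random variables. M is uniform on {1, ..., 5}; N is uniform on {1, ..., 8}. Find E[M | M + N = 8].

Outcomes with M + N = 8: (1,7), (2,6), (3,5), (4,4), (5,3), each with probability 1/40.
E[M | M + N = 8] = (1 + 2 + 3 + 4 + 5) / 5 = 3.

3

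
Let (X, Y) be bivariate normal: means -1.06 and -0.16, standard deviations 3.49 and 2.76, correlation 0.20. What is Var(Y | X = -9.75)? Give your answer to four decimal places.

The conditional variance in a bivariate normal is σ_Y²(1 − ρ²), independent of x.
Var(Y | X=-9.75) = (2.76)²·(1 − (0.20)²) = 7.6176·0.96 = 7.3129.

7.3129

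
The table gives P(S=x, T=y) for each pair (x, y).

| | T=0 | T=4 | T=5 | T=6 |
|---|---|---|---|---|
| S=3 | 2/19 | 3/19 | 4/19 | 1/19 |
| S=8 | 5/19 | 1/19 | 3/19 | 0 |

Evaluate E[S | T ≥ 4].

14/3

P(T ≥ 4) = 12/19.
Σ S·P over the event = 3·(3/19) + 3·(4/19) + 3·(1/19) + 8·(1/19) + 8·(3/19) = 56/19.
E[S | T ≥ 4] = (56/19) / (12/19) = 14/3.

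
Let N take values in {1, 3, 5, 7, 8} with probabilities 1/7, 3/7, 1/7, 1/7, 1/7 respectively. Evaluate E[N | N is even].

P(N is even) = 1/7.
Σ over the event: 8·1/7 = 8/7.
E[N | N is even] = (8/7) / (1/7) = 8.

8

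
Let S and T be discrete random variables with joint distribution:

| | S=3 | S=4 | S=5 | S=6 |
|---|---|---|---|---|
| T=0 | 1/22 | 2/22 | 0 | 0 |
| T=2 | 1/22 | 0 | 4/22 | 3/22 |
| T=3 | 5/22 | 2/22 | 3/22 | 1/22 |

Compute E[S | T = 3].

4

P(T = 3) = 1/2.
Σ S·P over the event = 3·(5/22) + 4·(2/22) + 5·(3/22) + 6·(1/22) = 2.
E[S | T = 3] = (2) / (1/2) = 4.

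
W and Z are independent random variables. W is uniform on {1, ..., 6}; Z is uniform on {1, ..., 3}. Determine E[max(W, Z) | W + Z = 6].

P(W + Z = 6) = 1/6.
Summing max(W,Z)·P(x,y) over outcomes with W + Z = 6 gives 2/3.
E[max(W, Z) | W + Z = 6] = (2/3) / (1/6) = 4.

4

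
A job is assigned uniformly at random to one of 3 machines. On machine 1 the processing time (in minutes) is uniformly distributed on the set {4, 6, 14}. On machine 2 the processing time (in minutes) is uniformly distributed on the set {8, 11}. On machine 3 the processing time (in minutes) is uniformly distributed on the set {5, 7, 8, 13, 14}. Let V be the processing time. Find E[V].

E[V | machine 1] = (4+6+14)/3 = 8.
E[V | machine 2] = (8+11)/2 = 19/2.
E[V | machine 3] = (5+7+8+13+14)/5 = 47/5.
E[V] = (1/3)·(8) + (1/3)·(19/2) + (1/3)·(47/5) = 269/30.

269/30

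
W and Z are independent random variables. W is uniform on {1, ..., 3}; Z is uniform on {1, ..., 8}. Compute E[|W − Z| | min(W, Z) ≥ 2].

37/14

P(min(W, Z) ≥ 2) = 7/12.
Summing |W−Z|·P(x,y) over outcomes with min(W, Z) ≥ 2 gives 37/24.
E[|W − Z| | min(W, Z) ≥ 2] = (37/24) / (7/12) = 37/14.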